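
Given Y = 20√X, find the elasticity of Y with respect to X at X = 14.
Elasticity = 1/2

Elasticity = (dY/dX) · (X/Y)

dY/dX = 10/√X
At X = 14: dY/dX = 5·√14/7, Y = 20·√14

Elasticity = (5·√14/7) · (14 / (20·√14)) = 1/2

Interpretation: for a small percentage change in X, the percentage change in Y is approximately 0.50 times as large.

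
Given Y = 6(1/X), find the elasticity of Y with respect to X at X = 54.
Elasticity = -1

Elasticity = (dY/dX) · (X/Y)

dY/dX = -6/X²
At X = 54: dY/dX = -1/486, Y = 1/9

Elasticity = (-1/486) · (54 / (1/9)) = -1

Interpretation: for a small percentage change in X, the percentage change in Y is approximately -1.00 times as large.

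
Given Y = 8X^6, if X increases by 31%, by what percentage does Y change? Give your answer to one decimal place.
405.4%

For Y = 8X^6:
If X → X(1 + 0.31)
Then Y → Y · (1 + 0.31)^6
     ≈ Y · 5.0539

Percentage change = ((1 + 0.31)^6 − 1) × 100% ≈ 405.4%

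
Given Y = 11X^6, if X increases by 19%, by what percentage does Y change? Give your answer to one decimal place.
184.0%

For Y = 11X^6:
If X → X(1 + 0.19)
Then Y → Y · (1 + 0.19)^6
     ≈ Y · 2.8398

Percentage change = ((1 + 0.19)^6 − 1) × 100% ≈ 184.0%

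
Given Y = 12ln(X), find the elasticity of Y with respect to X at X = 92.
Elasticity = 1/ln(92) ≈ 0.2212

Elasticity = (dY/dX) · (X/Y)

dY/dX = 12/X
At X = 92: dY/dX = 3/23, Y = 12·ln(92)

Elasticity = (3/23) · (92 / (12·ln(92))) = 1/ln(92) ≈ 0.2212

Interpretation: for a small percentage change in X, the percentage change in Y is approximately 0.22 times as large.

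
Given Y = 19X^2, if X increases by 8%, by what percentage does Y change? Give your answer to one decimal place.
16.6%

For Y = 19X^2:
If X → X(1 + 0.08)
Then Y → Y · (1 + 0.08)^2
     = Y · 1.1664

Percentage change = ((1 + 0.08)^2 − 1) × 100% ≈ 16.6%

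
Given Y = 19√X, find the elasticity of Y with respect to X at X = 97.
Elasticity = 1/2

Elasticity = (dY/dX) · (X/Y)

dY/dX = 19/(2·√X)
At X = 97: dY/dX = 19·√97/194, Y = 19·√97

Elasticity = (19·√97/194) · (97 / (19·√97)) = 1/2

Interpretation: for a small percentage change in X, the percentage change in Y is approximately 0.50 times as large.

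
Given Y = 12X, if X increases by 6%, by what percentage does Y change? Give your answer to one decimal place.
6.0%

For Y = 12X:
If X → X(1 + 0.06)
Then Y → Y · (1 + 0.06)^1
     = Y · 1.0600

Percentage change = ((1 + 0.06)^1 − 1) × 100% = 6.0%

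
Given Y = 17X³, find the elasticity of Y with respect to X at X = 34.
Elasticity = 3

Elasticity = (dY/dX) · (X/Y)

dY/dX = 51·X²
At X = 34: dY/dX = 58956, Y = 668168

Elasticity = 58956 · (34 / 668168) = 3

Interpretation: for a small percentage change in X, the percentage change in Y is approximately 3.00 times as large.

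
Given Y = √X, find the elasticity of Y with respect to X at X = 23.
Elasticity = 1/2

Elasticity = (dY/dX) · (X/Y)

dY/dX = 1/(2·√X)
At X = 23: dY/dX = √23/46, Y = √23

Elasticity = (√23/46) · (23 / (√23)) = 1/2

Interpretation: for a small percentage change in X, the percentage change in Y is approximately 0.50 times as large.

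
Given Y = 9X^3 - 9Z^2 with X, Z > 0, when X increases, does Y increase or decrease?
Y increases

Taking the partial derivative:
∂Y/∂X = 27X^2

∂Y/∂X = 27X^2 > 0 (assuming positive values)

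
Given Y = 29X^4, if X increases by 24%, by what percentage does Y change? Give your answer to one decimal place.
136.4%

For Y = 29X^4:
If X → X(1 + 0.24)
Then Y → Y · (1 + 0.24)^4
     ≈ Y · 2.3642

Percentage change = ((1 + 0.24)^4 − 1) × 100% ≈ 136.4%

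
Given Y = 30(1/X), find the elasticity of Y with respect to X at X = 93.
Elasticity = -1

Elasticity = (dY/dX) · (X/Y)

dY/dX = -30/X²
At X = 93: dY/dX = -10/2883, Y = 10/31

Elasticity = (-10/2883) · (93 / (10/31)) = -1

Interpretation: for a small percentage change in X, the percentage change in Y is approximately -1.00 times as large.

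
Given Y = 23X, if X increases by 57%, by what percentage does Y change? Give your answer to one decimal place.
57.0%

For Y = 23X:
If X → X(1 + 0.57)
Then Y → Y · (1 + 0.57)^1
     = Y · 1.5700

Percentage change = ((1 + 0.57)^1 − 1) × 100% = 57.0%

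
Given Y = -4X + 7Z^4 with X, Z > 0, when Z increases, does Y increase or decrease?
Y increases

Taking the partial derivative:
∂Y/∂Z = 28Z^3

∂Y/∂Z = 28Z^3 > 0 (assuming positive values)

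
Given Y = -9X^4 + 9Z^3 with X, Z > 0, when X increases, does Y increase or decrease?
Y decreases

Taking the partial derivative:
∂Y/∂X = -36X^3

∂Y/∂X = -36X^3 < 0 (assuming positive values)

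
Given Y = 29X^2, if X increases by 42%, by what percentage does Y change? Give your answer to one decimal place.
101.6%

For Y = 29X^2:
If X → X(1 + 0.42)
Then Y → Y · (1 + 0.42)^2
     = Y · 2.0164

Percentage change = ((1 + 0.42)^2 − 1) × 100% ≈ 101.6%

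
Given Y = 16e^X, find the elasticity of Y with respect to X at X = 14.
Elasticity = 14

Elasticity = (dY/dX) · (X/Y)

dY/dX = 16·e^X
At X = 14: dY/dX = 16·e^14, Y = 16·e^14

Elasticity = (16·e^14) · (14 / (16·e^14)) = 14

Interpretation: for a small percentage change in X, the percentage change in Y is approximately 14.00 times as large.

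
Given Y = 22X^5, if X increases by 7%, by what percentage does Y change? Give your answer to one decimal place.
40.3%

For Y = 22X^5:
If X → X(1 + 0.07)
Then Y → Y · (1 + 0.07)^5
     ≈ Y · 1.4026

Percentage change = ((1 + 0.07)^5 − 1) × 100% ≈ 40.3%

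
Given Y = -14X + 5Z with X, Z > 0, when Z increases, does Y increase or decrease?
Y increases

Taking the partial derivative:
∂Y/∂Z = 5

∂Y/∂Z = 5 > 0 (assuming positive values)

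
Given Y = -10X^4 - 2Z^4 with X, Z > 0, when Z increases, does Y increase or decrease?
Y decreases

Taking the partial derivative:
∂Y/∂Z = -8Z^3

∂Y/∂Z = -8Z^3 < 0 (assuming positive values)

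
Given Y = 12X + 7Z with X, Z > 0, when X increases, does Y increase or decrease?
Y increases

Taking the partial derivative:
∂Y/∂X = 12

∂Y/∂X = 12 > 0 (assuming positive values)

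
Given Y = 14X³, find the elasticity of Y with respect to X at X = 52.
Elasticity = 3

Elasticity = (dY/dX) · (X/Y)

dY/dX = 42·X²
At X = 52: dY/dX = 113568, Y = 1968512

Elasticity = 113568 · (52 / 1968512) = 3

Interpretation: for a small percentage change in X, the percentage change in Y is approximately 3.00 times as large.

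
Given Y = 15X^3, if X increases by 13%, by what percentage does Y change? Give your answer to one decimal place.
44.3%

For Y = 15X^3:
If X → X(1 + 0.13)
Then Y → Y · (1 + 0.13)^3
     ≈ Y · 1.4429

Percentage change = ((1 + 0.13)^3 − 1) × 100% ≈ 44.3%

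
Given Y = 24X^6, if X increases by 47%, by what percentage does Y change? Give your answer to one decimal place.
909.0%

For Y = 24X^6:
If X → X(1 + 0.47)
Then Y → Y · (1 + 0.47)^6
     ≈ Y · 10.0903

Percentage change = ((1 + 0.47)^6 − 1) × 100% ≈ 909.0%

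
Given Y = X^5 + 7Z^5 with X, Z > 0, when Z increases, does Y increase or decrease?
Y increases

Taking the partial derivative:
∂Y/∂Z = 35Z^4

∂Y/∂Z = 35Z^4 > 0 (assuming positive values)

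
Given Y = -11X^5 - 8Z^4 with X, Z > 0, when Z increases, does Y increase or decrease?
Y decreases

Taking the partial derivative:
∂Y/∂Z = -32Z^3

∂Y/∂Z = -32Z^3 < 0 (assuming positive values)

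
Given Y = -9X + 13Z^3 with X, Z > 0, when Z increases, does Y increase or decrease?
Y increases

Taking the partial derivative:
∂Y/∂Z = 39Z^2

∂Y/∂Z = 39Z^2 > 0 (assuming positive values)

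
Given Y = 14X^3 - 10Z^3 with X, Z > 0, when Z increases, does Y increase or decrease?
Y decreases

Taking the partial derivative:
∂Y/∂Z = -30Z^2

∂Y/∂Z = -30Z^2 < 0 (assuming positive values)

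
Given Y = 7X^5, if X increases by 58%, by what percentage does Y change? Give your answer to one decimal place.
884.7%

For Y = 7X^5:
If X → X(1 + 0.58)
Then Y → Y · (1 + 0.58)^5
     ≈ Y · 9.8466

Percentage change = ((1 + 0.58)^5 − 1) × 100% ≈ 884.7%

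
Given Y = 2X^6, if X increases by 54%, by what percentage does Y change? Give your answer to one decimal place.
1233.9%

For Y = 2X^6:
If X → X(1 + 0.54)
Then Y → Y · (1 + 0.54)^6
     ≈ Y · 13.3390

Percentage change = ((1 + 0.54)^6 − 1) × 100% ≈ 1233.9%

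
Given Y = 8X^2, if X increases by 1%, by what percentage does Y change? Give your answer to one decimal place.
2.0%

For Y = 8X^2:
If X → X(1 + 0.01)
Then Y → Y · (1 + 0.01)^2
     = Y · 1.0201

Percentage change = ((1 + 0.01)^2 − 1) × 100% ≈ 2.0%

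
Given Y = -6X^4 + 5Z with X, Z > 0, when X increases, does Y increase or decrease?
Y decreases

Taking the partial derivative:
∂Y/∂X = -24X^3

∂Y/∂X = -24X^3 < 0 (assuming positive values)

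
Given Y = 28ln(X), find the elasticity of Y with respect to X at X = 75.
Elasticity = 1/ln(75) ≈ 0.2316

Elasticity = (dY/dX) · (X/Y)

dY/dX = 28/X
At X = 75: dY/dX = 28/75, Y = 28·ln(75)

Elasticity = (28/75) · (75 / (28·ln(75))) = 1/ln(75) ≈ 0.2316

Interpretation: for a small percentage change in X, the percentage change in Y is approximately 0.23 times as large.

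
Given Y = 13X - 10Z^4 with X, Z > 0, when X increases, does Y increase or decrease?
Y increases

Taking the partial derivative:
∂Y/∂X = 13

∂Y/∂X = 13 > 0 (assuming positive values)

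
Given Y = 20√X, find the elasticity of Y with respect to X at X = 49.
Elasticity = 1/2

Elasticity = (dY/dX) · (X/Y)

dY/dX = 10/√X
At X = 49: dY/dX = 10/7, Y = 140

Elasticity = (10/7) · (49 / 140) = 1/2

Interpretation: for a small percentage change in X, the percentage change in Y is approximately 0.50 times as large.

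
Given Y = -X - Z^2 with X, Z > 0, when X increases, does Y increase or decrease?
Y decreases

Taking the partial derivative:
∂Y/∂X = -1

∂Y/∂X = -1 < 0 (assuming positive values)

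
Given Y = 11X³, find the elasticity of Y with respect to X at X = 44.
Elasticity = 3

Elasticity = (dY/dX) · (X/Y)

dY/dX = 33·X²
At X = 44: dY/dX = 63888, Y = 937024

Elasticity = 63888 · (44 / 937024) = 3

Interpretation: for a small percentage change in X, the percentage change in Y is approximately 3.00 times as large.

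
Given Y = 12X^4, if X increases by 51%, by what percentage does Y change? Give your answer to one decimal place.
419.9%

For Y = 12X^4:
If X → X(1 + 0.51)
Then Y → Y · (1 + 0.51)^4
     ≈ Y · 5.1989

Percentage change = ((1 + 0.51)^4 − 1) × 100% ≈ 419.9%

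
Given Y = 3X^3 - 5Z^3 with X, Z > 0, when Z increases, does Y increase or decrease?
Y decreases

Taking the partial derivative:
∂Y/∂Z = -15Z^2

∂Y/∂Z = -15Z^2 < 0 (assuming positive values)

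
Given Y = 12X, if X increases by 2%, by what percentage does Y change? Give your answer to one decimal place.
2.0%

For Y = 12X:
If X → X(1 + 0.02)
Then Y → Y · (1 + 0.02)^1
     = Y · 1.0200

Percentage change = ((1 + 0.02)^1 − 1) × 100% = 2.0%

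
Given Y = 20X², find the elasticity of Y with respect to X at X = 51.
Elasticity = 2

Elasticity = (dY/dX) · (X/Y)

dY/dX = 40·X
At X = 51: dY/dX = 2040, Y = 52020

Elasticity = 2040 · (51 / 52020) = 2

Interpretation: for a small percentage change in X, the percentage change in Y is approximately 2.00 times as large.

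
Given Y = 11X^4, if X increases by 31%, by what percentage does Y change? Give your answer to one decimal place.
194.5%

For Y = 11X^4:
If X → X(1 + 0.31)
Then Y → Y · (1 + 0.31)^4
     ≈ Y · 2.9450

Percentage change = ((1 + 0.31)^4 − 1) × 100% ≈ 194.5%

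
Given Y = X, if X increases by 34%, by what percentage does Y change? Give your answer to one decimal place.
34.0%

For Y = X:
If X → X(1 + 0.34)
Then Y → Y · (1 + 0.34)^1
     = Y · 1.3400

Percentage change = ((1 + 0.34)^1 − 1) × 100% = 34.0%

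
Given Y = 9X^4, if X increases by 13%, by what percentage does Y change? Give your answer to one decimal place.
63.0%

For Y = 9X^4:
If X → X(1 + 0.13)
Then Y → Y · (1 + 0.13)^4
     ≈ Y · 1.6305

Percentage change = ((1 + 0.13)^4 − 1) × 100% ≈ 63.0%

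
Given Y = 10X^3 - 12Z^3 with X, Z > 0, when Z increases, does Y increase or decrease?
Y decreases

Taking the partial derivative:
∂Y/∂Z = -36Z^2

∂Y/∂Z = -36Z^2 < 0 (assuming positive values)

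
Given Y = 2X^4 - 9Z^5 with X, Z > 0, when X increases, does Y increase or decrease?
Y increases

Taking the partial derivative:
∂Y/∂X = 8X^3

∂Y/∂X = 8X^3 > 0 (assuming positive values)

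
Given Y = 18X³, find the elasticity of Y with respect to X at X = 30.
Elasticity = 3

Elasticity = (dY/dX) · (X/Y)

dY/dX = 54·X²
At X = 30: dY/dX = 48600, Y = 486000

Elasticity = 48600 · (30 / 486000) = 3

Interpretation: for a small percentage change in X, the percentage change in Y is approximately 3.00 times as large.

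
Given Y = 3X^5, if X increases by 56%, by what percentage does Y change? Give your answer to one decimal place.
823.9%

For Y = 3X^5:
If X → X(1 + 0.56)
Then Y → Y · (1 + 0.56)^5
     ≈ Y · 9.2390

Percentage change = ((1 + 0.56)^5 − 1) × 100% ≈ 823.9%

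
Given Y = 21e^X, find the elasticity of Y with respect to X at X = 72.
Elasticity = 72

Elasticity = (dY/dX) · (X/Y)

dY/dX = 21·e^X
At X = 72: dY/dX = 21·e^72, Y = 21·e^72

Elasticity = (21·e^72) · (72 / (21·e^72)) = 72

Interpretation: for a small percentage change in X, the percentage change in Y is approximately 72.00 times as large.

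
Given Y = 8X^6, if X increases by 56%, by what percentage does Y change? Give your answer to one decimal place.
1341.3%

For Y = 8X^6:
If X → X(1 + 0.56)
Then Y → Y · (1 + 0.56)^6
     ≈ Y · 14.4128

Percentage change = ((1 + 0.56)^6 − 1) × 100% ≈ 1341.3%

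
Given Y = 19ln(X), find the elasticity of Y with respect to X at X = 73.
Elasticity = 1/ln(73) ≈ 0.2331

Elasticity = (dY/dX) · (X/Y)

dY/dX = 19/X
At X = 73: dY/dX = 19/73, Y = 19·ln(73)

Elasticity = (19/73) · (73 / (19·ln(73))) = 1/ln(73) ≈ 0.2331

Interpretation: for a small percentage change in X, the percentage change in Y is approximately 0.23 times as large.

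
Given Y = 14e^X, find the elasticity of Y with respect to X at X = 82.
Elasticity = 82

Elasticity = (dY/dX) · (X/Y)

dY/dX = 14·e^X
At X = 82: dY/dX = 14·e^82, Y = 14·e^82

Elasticity = (14·e^82) · (82 / (14·e^82)) = 82

Interpretation: for a small percentage change in X, the percentage change in Y is approximately 82.00 times as large.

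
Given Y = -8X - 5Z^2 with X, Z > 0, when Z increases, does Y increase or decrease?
Y decreases

Taking the partial derivative:
∂Y/∂Z = -10Z

∂Y/∂Z = -10Z < 0 (assuming positive values)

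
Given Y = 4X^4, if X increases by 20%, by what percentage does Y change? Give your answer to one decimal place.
107.4%

For Y = 4X^4:
If X → X(1 + 0.2)
Then Y → Y · (1 + 0.2)^4
     = Y · 2.0736

Percentage change = ((1 + 0.2)^4 − 1) × 100% ≈ 107.4%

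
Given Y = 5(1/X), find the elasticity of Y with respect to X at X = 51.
Elasticity = -1

Elasticity = (dY/dX) · (X/Y)

dY/dX = -5/X²
At X = 51: dY/dX = -5/2601, Y = 5/51

Elasticity = (-5/2601) · (51 / (5/51)) = -1

Interpretation: for a small percentage change in X, the percentage change in Y is approximately -1.00 times as large.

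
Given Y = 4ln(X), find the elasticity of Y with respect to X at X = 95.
Elasticity = 1/ln(95) ≈ 0.2196

Elasticity = (dY/dX) · (X/Y)

dY/dX = 4/X
At X = 95: dY/dX = 4/95, Y = 4·ln(95)

Elasticity = (4/95) · (95 / (4·ln(95))) = 1/ln(95) ≈ 0.2196

Interpretation: for a small percentage change in X, the percentage change in Y is approximately 0.22 times as large.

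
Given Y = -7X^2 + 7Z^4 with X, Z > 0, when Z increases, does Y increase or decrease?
Y increases

Taking the partial derivative:
∂Y/∂Z = 28Z^3

∂Y/∂Z = 28Z^3 > 0 (assuming positive values)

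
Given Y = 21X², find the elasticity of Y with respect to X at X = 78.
Elasticity = 2

Elasticity = (dY/dX) · (X/Y)

dY/dX = 42·X
At X = 78: dY/dX = 3276, Y = 127764

Elasticity = 3276 · (78 / 127764) = 2

Interpretation: for a small percentage change in X, the percentage change in Y is approximately 2.00 times as large.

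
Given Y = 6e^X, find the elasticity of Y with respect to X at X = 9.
Elasticity = 9

Elasticity = (dY/dX) · (X/Y)

dY/dX = 6·e^X
At X = 9: dY/dX = 6·e^9, Y = 6·e^9

Elasticity = (6·e^9) · (9 / (6·e^9)) = 9

Interpretation: for a small percentage change in X, the percentage change in Y is approximately 9.00 times as large.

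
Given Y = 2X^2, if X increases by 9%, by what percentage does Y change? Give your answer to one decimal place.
18.8%

For Y = 2X^2:
If X → X(1 + 0.09)
Then Y → Y · (1 + 0.09)^2
     = Y · 1.1881

Percentage change = ((1 + 0.09)^2 − 1) × 100% ≈ 18.8%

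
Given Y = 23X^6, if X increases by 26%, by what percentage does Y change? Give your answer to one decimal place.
300.2%

For Y = 23X^6:
If X → X(1 + 0.26)
Then Y → Y · (1 + 0.26)^6
     ≈ Y · 4.0015

Percentage change = ((1 + 0.26)^6 − 1) × 100% ≈ 300.2%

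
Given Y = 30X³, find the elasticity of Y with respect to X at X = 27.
Elasticity = 3

Elasticity = (dY/dX) · (X/Y)

dY/dX = 90·X²
At X = 27: dY/dX = 65610, Y = 590490

Elasticity = 65610 · (27 / 590490) = 3

Interpretation: for a small percentage change in X, the percentage change in Y is approximately 3.00 times as large.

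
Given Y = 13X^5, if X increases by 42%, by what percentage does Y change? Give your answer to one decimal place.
477.4%

For Y = 13X^5:
If X → X(1 + 0.42)
Then Y → Y · (1 + 0.42)^5
     ≈ Y · 5.7735

Percentage change = ((1 + 0.42)^5 − 1) × 100% ≈ 477.4%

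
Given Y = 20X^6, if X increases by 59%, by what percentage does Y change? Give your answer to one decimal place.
1515.8%

For Y = 20X^6:
If X → X(1 + 0.59)
Then Y → Y · (1 + 0.59)^6
     ≈ Y · 16.1578

Percentage change = ((1 + 0.59)^6 − 1) × 100% ≈ 1515.8%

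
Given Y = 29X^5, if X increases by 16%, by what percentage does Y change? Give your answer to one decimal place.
110.0%

For Y = 29X^5:
If X → X(1 + 0.16)
Then Y → Y · (1 + 0.16)^5
     ≈ Y · 2.1003

Percentage change = ((1 + 0.16)^5 − 1) × 100% ≈ 110.0%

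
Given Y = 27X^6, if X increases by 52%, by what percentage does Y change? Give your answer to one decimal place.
1133.3%

For Y = 27X^6:
If X → X(1 + 0.52)
Then Y → Y · (1 + 0.52)^6
     ≈ Y · 12.3328

Percentage change = ((1 + 0.52)^6 − 1) × 100% ≈ 1133.3%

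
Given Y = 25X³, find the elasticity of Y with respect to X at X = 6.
Elasticity = 3

Elasticity = (dY/dX) · (X/Y)

dY/dX = 75·X²
At X = 6: dY/dX = 2700, Y = 5400

Elasticity = 2700 · (6 / 5400) = 3

Interpretation: for a small percentage change in X, the percentage change in Y is approximately 3.00 times as large.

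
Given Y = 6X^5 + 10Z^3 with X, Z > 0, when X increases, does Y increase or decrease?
Y increases

Taking the partial derivative:
∂Y/∂X = 30X^4

∂Y/∂X = 30X^4 > 0 (assuming positive values)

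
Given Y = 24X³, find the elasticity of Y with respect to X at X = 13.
Elasticity = 3

Elasticity = (dY/dX) · (X/Y)

dY/dX = 72·X²
At X = 13: dY/dX = 12168, Y = 52728

Elasticity = 12168 · (13 / 52728) = 3

Interpretation: for a small percentage change in X, the percentage change in Y is approximately 3.00 times as large.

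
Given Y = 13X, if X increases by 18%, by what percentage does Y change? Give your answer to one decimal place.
18.0%

For Y = 13X:
If X → X(1 + 0.18)
Then Y → Y · (1 + 0.18)^1
     = Y · 1.1800

Percentage change = ((1 + 0.18)^1 − 1) × 100% = 18.0%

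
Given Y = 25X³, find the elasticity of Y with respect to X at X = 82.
Elasticity = 3

Elasticity = (dY/dX) · (X/Y)

dY/dX = 75·X²
At X = 82: dY/dX = 504300, Y = 13784200

Elasticity = 504300 · (82 / 13784200) = 3

Interpretation: for a small percentage change in X, the percentage change in Y is approximately 3.00 times as large.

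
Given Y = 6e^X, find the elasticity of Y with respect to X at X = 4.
Elasticity = 4

Elasticity = (dY/dX) · (X/Y)

dY/dX = 6·e^X
At X = 4: dY/dX = 6·e^4, Y = 6·e^4

Elasticity = (6·e^4) · (4 / (6·e^4)) = 4

Interpretation: for a small percentage change in X, the percentage change in Y is approximately 4.00 times as large.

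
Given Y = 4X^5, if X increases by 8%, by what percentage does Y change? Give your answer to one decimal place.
46.9%

For Y = 4X^5:
If X → X(1 + 0.08)
Then Y → Y · (1 + 0.08)^5
     ≈ Y · 1.4693

Percentage change = ((1 + 0.08)^5 − 1) × 100% ≈ 46.9%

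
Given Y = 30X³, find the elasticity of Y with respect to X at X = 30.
Elasticity = 3

Elasticity = (dY/dX) · (X/Y)

dY/dX = 90·X²
At X = 30: dY/dX = 81000, Y = 810000

Elasticity = 81000 · (30 / 810000) = 3

Interpretation: for a small percentage change in X, the percentage change in Y is approximately 3.00 times as large.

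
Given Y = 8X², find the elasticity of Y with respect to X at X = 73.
Elasticity = 2

Elasticity = (dY/dX) · (X/Y)

dY/dX = 16·X
At X = 73: dY/dX = 1168, Y = 42632

Elasticity = 1168 · (73 / 42632) = 2

Interpretation: for a small percentage change in X, the percentage change in Y is approximately 2.00 times as large.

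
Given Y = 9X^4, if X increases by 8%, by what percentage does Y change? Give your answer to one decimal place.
36.0%

For Y = 9X^4:
If X → X(1 + 0.08)
Then Y → Y · (1 + 0.08)^4
     ≈ Y · 1.3605

Percentage change = ((1 + 0.08)^4 − 1) × 100% ≈ 36.0%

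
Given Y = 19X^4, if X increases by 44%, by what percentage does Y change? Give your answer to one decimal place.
330.0%

For Y = 19X^4:
If X → X(1 + 0.44)
Then Y → Y · (1 + 0.44)^4
     ≈ Y · 4.2998

Percentage change = ((1 + 0.44)^4 − 1) × 100% ≈ 330.0%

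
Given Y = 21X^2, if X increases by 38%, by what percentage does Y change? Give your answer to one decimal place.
90.4%

For Y = 21X^2:
If X → X(1 + 0.38)
Then Y → Y · (1 + 0.38)^2
     = Y · 1.9044

Percentage change = ((1 + 0.38)^2 − 1) × 100% ≈ 90.4%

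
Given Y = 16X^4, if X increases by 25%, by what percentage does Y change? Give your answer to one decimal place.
144.1%

For Y = 16X^4:
If X → X(1 + 0.25)
Then Y → Y · (1 + 0.25)^4
     ≈ Y · 2.4414

Percentage change = ((1 + 0.25)^4 − 1) × 100% ≈ 144.1%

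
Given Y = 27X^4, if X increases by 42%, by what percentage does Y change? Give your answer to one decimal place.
306.6%

For Y = 27X^4:
If X → X(1 + 0.42)
Then Y → Y · (1 + 0.42)^4
     ≈ Y · 4.0659

Percentage change = ((1 + 0.42)^4 − 1) × 100% ≈ 306.6%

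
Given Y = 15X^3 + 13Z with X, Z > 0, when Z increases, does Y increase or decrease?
Y increases

Taking the partial derivative:
∂Y/∂Z = 13

∂Y/∂Z = 13 > 0 (assuming positive values)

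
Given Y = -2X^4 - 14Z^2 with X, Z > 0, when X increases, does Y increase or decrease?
Y decreases

Taking the partial derivative:
∂Y/∂X = -8X^3

∂Y/∂X = -8X^3 < 0 (assuming positive values)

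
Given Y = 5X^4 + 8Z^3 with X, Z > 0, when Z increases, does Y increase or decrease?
Y increases

Taking the partial derivative:
∂Y/∂Z = 24Z^2

∂Y/∂Z = 24Z^2 > 0 (assuming positive values)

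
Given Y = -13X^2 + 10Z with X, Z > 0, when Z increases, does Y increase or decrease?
Y increases

Taking the partial derivative:
∂Y/∂Z = 10

∂Y/∂Z = 10 > 0 (assuming positive values)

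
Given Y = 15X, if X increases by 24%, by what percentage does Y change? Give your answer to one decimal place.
24.0%

For Y = 15X:
If X → X(1 + 0.24)
Then Y → Y · (1 + 0.24)^1
     = Y · 1.2400

Percentage change = ((1 + 0.24)^1 − 1) × 100% = 24.0%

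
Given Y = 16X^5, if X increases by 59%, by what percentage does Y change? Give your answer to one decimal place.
916.2%

For Y = 16X^5:
If X → X(1 + 0.59)
Then Y → Y · (1 + 0.59)^5
     ≈ Y · 10.1622

Percentage change = ((1 + 0.59)^5 − 1) × 100% ≈ 916.2%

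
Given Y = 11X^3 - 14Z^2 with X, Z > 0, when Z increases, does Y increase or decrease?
Y decreases

Taking the partial derivative:
∂Y/∂Z = -28Z

∂Y/∂Z = -28Z < 0 (assuming positive values)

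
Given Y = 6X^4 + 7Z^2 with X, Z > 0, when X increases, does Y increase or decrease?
Y increases

Taking the partial derivative:
∂Y/∂X = 24X^3

∂Y/∂X = 24X^3 > 0 (assuming positive values)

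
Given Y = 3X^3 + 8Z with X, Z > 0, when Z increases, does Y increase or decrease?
Y increases

Taking the partial derivative:
∂Y/∂Z = 8

∂Y/∂Z = 8 > 0 (assuming positive values)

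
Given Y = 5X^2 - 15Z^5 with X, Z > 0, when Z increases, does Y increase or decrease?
Y decreases

Taking the partial derivative:
∂Y/∂Z = -75Z^4

∂Y/∂Z = -75Z^4 < 0 (assuming positive values)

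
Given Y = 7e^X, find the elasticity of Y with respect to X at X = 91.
Elasticity = 91

Elasticity = (dY/dX) · (X/Y)

dY/dX = 7·e^X
At X = 91: dY/dX = 7·e^91, Y = 7·e^91

Elasticity = (7·e^91) · (91 / (7·e^91)) = 91

Interpretation: for a small percentage change in X, the percentage change in Y is approximately 91.00 times as large.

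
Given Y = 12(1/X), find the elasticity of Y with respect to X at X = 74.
Elasticity = -1

Elasticity = (dY/dX) · (X/Y)

dY/dX = -12/X²
At X = 74: dY/dX = -3/1369, Y = 6/37

Elasticity = (-3/1369) · (74 / (6/37)) = -1

Interpretation: for a small percentage change in X, the percentage change in Y is approximately -1.00 times as large.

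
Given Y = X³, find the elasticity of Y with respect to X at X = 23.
Elasticity = 3

Elasticity = (dY/dX) · (X/Y)

dY/dX = 3·X²
At X = 23: dY/dX = 1587, Y = 12167

Elasticity = 1587 · (23 / 12167) = 3

Interpretation: for a small percentage change in X, the percentage change in Y is approximately 3.00 times as large.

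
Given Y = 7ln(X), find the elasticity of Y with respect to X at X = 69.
Elasticity = 1/ln(69) ≈ 0.2362

Elasticity = (dY/dX) · (X/Y)

dY/dX = 7/X
At X = 69: dY/dX = 7/69, Y = 7·ln(69)

Elasticity = (7/69) · (69 / (7·ln(69))) = 1/ln(69) ≈ 0.2362

Interpretation: for a small percentage change in X, the percentage change in Y is approximately 0.24 times as large.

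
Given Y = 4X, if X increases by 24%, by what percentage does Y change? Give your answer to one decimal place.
24.0%

For Y = 4X:
If X → X(1 + 0.24)
Then Y → Y · (1 + 0.24)^1
     = Y · 1.2400

Percentage change = ((1 + 0.24)^1 − 1) × 100% = 24.0%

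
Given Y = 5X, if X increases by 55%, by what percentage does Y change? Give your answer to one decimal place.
55.0%

For Y = 5X:
If X → X(1 + 0.55)
Then Y → Y · (1 + 0.55)^1
     = Y · 1.5500

Percentage change = ((1 + 0.55)^1 − 1) × 100% = 55.0%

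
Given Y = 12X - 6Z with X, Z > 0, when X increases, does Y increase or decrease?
Y increases

Taking the partial derivative:
∂Y/∂X = 12

∂Y/∂X = 12 > 0 (assuming positive values)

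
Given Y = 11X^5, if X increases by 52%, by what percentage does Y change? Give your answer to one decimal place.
711.4%

For Y = 11X^5:
If X → X(1 + 0.52)
Then Y → Y · (1 + 0.52)^5
     ≈ Y · 8.1137

Percentage change = ((1 + 0.52)^5 − 1) × 100% ≈ 711.4%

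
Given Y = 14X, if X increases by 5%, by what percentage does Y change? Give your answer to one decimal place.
5.0%

For Y = 14X:
If X → X(1 + 0.05)
Then Y → Y · (1 + 0.05)^1
     = Y · 1.0500

Percentage change = ((1 + 0.05)^1 − 1) × 100% = 5.0%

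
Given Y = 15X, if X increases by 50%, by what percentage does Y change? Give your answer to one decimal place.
50.0%

For Y = 15X:
If X → X(1 + 0.5)
Then Y → Y · (1 + 0.5)^1
     = Y · 1.5000

Percentage change = ((1 + 0.5)^1 − 1) × 100% = 50.0%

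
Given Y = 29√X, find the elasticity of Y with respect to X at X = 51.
Elasticity = 1/2

Elasticity = (dY/dX) · (X/Y)

dY/dX = 29/(2·√X)
At X = 51: dY/dX = 29·√51/102, Y = 29·√51

Elasticity = (29·√51/102) · (51 / (29·√51)) = 1/2

Interpretation: for a small percentage change in X, the percentage change in Y is approximately 0.50 times as large.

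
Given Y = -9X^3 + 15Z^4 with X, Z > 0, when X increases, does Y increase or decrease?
Y decreases

Taking the partial derivative:
∂Y/∂X = -27X^2

∂Y/∂X = -27X^2 < 0 (assuming positive values)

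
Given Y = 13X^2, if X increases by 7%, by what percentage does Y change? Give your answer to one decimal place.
14.5%

For Y = 13X^2:
If X → X(1 + 0.07)
Then Y → Y · (1 + 0.07)^2
     = Y · 1.1449

Percentage change = ((1 + 0.07)^2 − 1) × 100% ≈ 14.5%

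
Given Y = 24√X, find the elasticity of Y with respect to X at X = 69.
Elasticity = 1/2

Elasticity = (dY/dX) · (X/Y)

dY/dX = 12/√X
At X = 69: dY/dX = 4·√69/23, Y = 24·√69

Elasticity = (4·√69/23) · (69 / (24·√69)) = 1/2

Interpretation: for a small percentage change in X, the percentage change in Y is approximately 0.50 times as large.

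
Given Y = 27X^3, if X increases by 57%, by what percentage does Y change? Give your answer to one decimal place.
287.0%

For Y = 27X^3:
If X → X(1 + 0.57)
Then Y → Y · (1 + 0.57)^3
     ≈ Y · 3.8699

Percentage change = ((1 + 0.57)^3 − 1) × 100% ≈ 287.0%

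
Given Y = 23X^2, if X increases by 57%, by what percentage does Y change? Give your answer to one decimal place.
146.5%

For Y = 23X^2:
If X → X(1 + 0.57)
Then Y → Y · (1 + 0.57)^2
     = Y · 2.4649

Percentage change = ((1 + 0.57)^2 − 1) × 100% ≈ 146.5%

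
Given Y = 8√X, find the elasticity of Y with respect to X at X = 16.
Elasticity = 1/2

Elasticity = (dY/dX) · (X/Y)

dY/dX = 4/√X
At X = 16: dY/dX = 1, Y = 32

Elasticity = 1 · (16 / 32) = 1/2

Interpretation: for a small percentage change in X, the percentage change in Y is approximately 0.50 times as large.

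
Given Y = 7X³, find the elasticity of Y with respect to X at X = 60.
Elasticity = 3

Elasticity = (dY/dX) · (X/Y)

dY/dX = 21·X²
At X = 60: dY/dX = 75600, Y = 1512000

Elasticity = 75600 · (60 / 1512000) = 3

Interpretation: for a small percentage change in X, the percentage change in Y is approximately 3.00 times as large.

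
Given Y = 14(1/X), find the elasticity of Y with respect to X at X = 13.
Elasticity = -1

Elasticity = (dY/dX) · (X/Y)

dY/dX = -14/X²
At X = 13: dY/dX = -14/169, Y = 14/13

Elasticity = (-14/169) · (13 / (14/13)) = -1

Interpretation: for a small percentage change in X, the percentage change in Y is approximately -1.00 times as large.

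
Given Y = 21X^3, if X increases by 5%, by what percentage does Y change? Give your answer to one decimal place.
15.8%

For Y = 21X^3:
If X → X(1 + 0.05)
Then Y → Y · (1 + 0.05)^3
     ≈ Y · 1.1576

Percentage change = ((1 + 0.05)^3 − 1) × 100% ≈ 15.8%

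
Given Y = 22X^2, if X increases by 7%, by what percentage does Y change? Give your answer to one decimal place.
14.5%

For Y = 22X^2:
If X → X(1 + 0.07)
Then Y → Y · (1 + 0.07)^2
     = Y · 1.1449

Percentage change = ((1 + 0.07)^2 − 1) × 100% ≈ 14.5%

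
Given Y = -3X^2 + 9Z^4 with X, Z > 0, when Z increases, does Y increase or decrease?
Y increases

Taking the partial derivative:
∂Y/∂Z = 36Z^3

∂Y/∂Z = 36Z^3 > 0 (assuming positive values)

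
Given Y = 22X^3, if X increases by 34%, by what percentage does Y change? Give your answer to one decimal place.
140.6%

For Y = 22X^3:
If X → X(1 + 0.34)
Then Y → Y · (1 + 0.34)^3
     ≈ Y · 2.4061

Percentage change = ((1 + 0.34)^3 − 1) × 100% ≈ 140.6%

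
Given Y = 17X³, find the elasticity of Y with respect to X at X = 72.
Elasticity = 3

Elasticity = (dY/dX) · (X/Y)

dY/dX = 51·X²
At X = 72: dY/dX = 264384, Y = 6345216

Elasticity = 264384 · (72 / 6345216) = 3

Interpretation: for a small percentage change in X, the percentage change in Y is approximately 3.00 times as large.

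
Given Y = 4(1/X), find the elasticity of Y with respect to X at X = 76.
Elasticity = -1

Elasticity = (dY/dX) · (X/Y)

dY/dX = -4/X²
At X = 76: dY/dX = -1/1444, Y = 1/19

Elasticity = (-1/1444) · (76 / (1/19)) = -1

Interpretation: for a small percentage change in X, the percentage change in Y is approximately -1.00 times as large.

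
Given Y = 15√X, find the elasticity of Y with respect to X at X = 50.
Elasticity = 1/2

Elasticity = (dY/dX) · (X/Y)

dY/dX = 15/(2·√X)
At X = 50: dY/dX = 3·√2/4, Y = 75·√2

Elasticity = (3·√2/4) · (50 / (75·√2)) = 1/2

Interpretation: for a small percentage change in X, the percentage change in Y is approximately 0.50 times as large.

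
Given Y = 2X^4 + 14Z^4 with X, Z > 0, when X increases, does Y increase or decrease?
Y increases

Taking the partial derivative:
∂Y/∂X = 8X^3

∂Y/∂X = 8X^3 > 0 (assuming positive values)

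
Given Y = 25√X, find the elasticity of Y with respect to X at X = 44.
Elasticity = 1/2

Elasticity = (dY/dX) · (X/Y)

dY/dX = 25/(2·√X)
At X = 44: dY/dX = 25·√11/44, Y = 50·√11

Elasticity = (25·√11/44) · (44 / (50·√11)) = 1/2

Interpretation: for a small percentage change in X, the percentage change in Y is approximately 0.50 times as large.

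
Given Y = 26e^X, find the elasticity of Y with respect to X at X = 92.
Elasticity = 92

Elasticity = (dY/dX) · (X/Y)

dY/dX = 26·e^X
At X = 92: dY/dX = 26·e^92, Y = 26·e^92

Elasticity = (26·e^92) · (92 / (26·e^92)) = 92

Interpretation: for a small percentage change in X, the percentage change in Y is approximately 92.00 times as large.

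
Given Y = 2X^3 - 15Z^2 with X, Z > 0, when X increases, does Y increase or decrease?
Y increases

Taking the partial derivative:
∂Y/∂X = 6X^2

∂Y/∂X = 6X^2 > 0 (assuming positive values)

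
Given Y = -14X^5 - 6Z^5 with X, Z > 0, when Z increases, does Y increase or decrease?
Y decreases

Taking the partial derivative:
∂Y/∂Z = -30Z^4

∂Y/∂Z = -30Z^4 < 0 (assuming positive values)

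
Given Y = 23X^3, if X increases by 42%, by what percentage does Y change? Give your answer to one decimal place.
186.3%

For Y = 23X^3:
If X → X(1 + 0.42)
Then Y → Y · (1 + 0.42)^3
     ≈ Y · 2.8633

Percentage change = ((1 + 0.42)^3 − 1) × 100% ≈ 186.3%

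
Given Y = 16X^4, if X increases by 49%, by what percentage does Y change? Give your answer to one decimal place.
392.9%

For Y = 16X^4:
If X → X(1 + 0.49)
Then Y → Y · (1 + 0.49)^4
     ≈ Y · 4.9288

Percentage change = ((1 + 0.49)^4 − 1) × 100% ≈ 392.9%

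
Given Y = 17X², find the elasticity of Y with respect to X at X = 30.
Elasticity = 2

Elasticity = (dY/dX) · (X/Y)

dY/dX = 34·X
At X = 30: dY/dX = 1020, Y = 15300

Elasticity = 1020 · (30 / 15300) = 2

Interpretation: for a small percentage change in X, the percentage change in Y is approximately 2.00 times as large.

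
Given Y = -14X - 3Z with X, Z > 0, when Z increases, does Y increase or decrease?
Y decreases

Taking the partial derivative:
∂Y/∂Z = -3

∂Y/∂Z = -3 < 0 (assuming positive values)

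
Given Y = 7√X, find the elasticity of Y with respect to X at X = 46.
Elasticity = 1/2

Elasticity = (dY/dX) · (X/Y)

dY/dX = 7/(2·√X)
At X = 46: dY/dX = 7·√46/92, Y = 7·√46

Elasticity = (7·√46/92) · (46 / (7·√46)) = 1/2

Interpretation: for a small percentage change in X, the percentage change in Y is approximately 0.50 times as large.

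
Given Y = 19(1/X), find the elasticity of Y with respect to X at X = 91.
Elasticity = -1

Elasticity = (dY/dX) · (X/Y)

dY/dX = -19/X²
At X = 91: dY/dX = -19/8281, Y = 19/91

Elasticity = (-19/8281) · (91 / (19/91)) = -1

Interpretation: for a small percentage change in X, the percentage change in Y is approximately -1.00 times as large.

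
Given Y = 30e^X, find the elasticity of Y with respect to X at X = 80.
Elasticity = 80

Elasticity = (dY/dX) · (X/Y)

dY/dX = 30·e^X
At X = 80: dY/dX = 30·e^80, Y = 30·e^80

Elasticity = (30·e^80) · (80 / (30·e^80)) = 80

Interpretation: for a small percentage change in X, the percentage change in Y is approximately 80.00 times as large.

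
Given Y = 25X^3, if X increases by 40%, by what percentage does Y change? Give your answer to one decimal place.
174.4%

For Y = 25X^3:
If X → X(1 + 0.4)
Then Y → Y · (1 + 0.4)^3
     = Y · 2.7440

Percentage change = ((1 + 0.4)^3 − 1) × 100% = 174.4%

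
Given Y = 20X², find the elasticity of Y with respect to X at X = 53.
Elasticity = 2

Elasticity = (dY/dX) · (X/Y)

dY/dX = 40·X
At X = 53: dY/dX = 2120, Y = 56180

Elasticity = 2120 · (53 / 56180) = 2

Interpretation: for a small percentage change in X, the percentage change in Y is approximately 2.00 times as large.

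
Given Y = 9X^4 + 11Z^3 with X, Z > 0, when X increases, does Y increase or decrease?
Y increases

Taking the partial derivative:
∂Y/∂X = 36X^3

∂Y/∂X = 36X^3 > 0 (assuming positive values)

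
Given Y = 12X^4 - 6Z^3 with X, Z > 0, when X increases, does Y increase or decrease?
Y increases

Taking the partial derivative:
∂Y/∂X = 48X^3

∂Y/∂X = 48X^3 > 0 (assuming positive values)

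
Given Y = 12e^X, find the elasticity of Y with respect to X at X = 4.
Elasticity = 4

Elasticity = (dY/dX) · (X/Y)

dY/dX = 12·e^X
At X = 4: dY/dX = 12·e^4, Y = 12·e^4

Elasticity = (12·e^4) · (4 / (12·e^4)) = 4

Interpretation: for a small percentage change in X, the percentage change in Y is approximately 4.00 times as large.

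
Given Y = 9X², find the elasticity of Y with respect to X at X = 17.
Elasticity = 2

Elasticity = (dY/dX) · (X/Y)

dY/dX = 18·X
At X = 17: dY/dX = 306, Y = 2601

Elasticity = 306 · (17 / 2601) = 2

Interpretation: for a small percentage change in X, the percentage change in Y is approximately 2.00 times as large.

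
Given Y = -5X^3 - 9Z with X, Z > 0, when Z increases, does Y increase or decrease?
Y decreases

Taking the partial derivative:
∂Y/∂Z = -9

∂Y/∂Z = -9 < 0 (assuming positive values)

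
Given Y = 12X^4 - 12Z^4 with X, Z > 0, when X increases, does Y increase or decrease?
Y increases

Taking the partial derivative:
∂Y/∂X = 48X^3

∂Y/∂X = 48X^3 > 0 (assuming positive values)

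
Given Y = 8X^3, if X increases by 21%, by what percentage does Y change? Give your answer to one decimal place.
77.2%

For Y = 8X^3:
If X → X(1 + 0.21)
Then Y → Y · (1 + 0.21)^3
     ≈ Y · 1.7716

Percentage change = ((1 + 0.21)^3 − 1) × 100% ≈ 77.2%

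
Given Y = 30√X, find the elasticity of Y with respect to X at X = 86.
Elasticity = 1/2

Elasticity = (dY/dX) · (X/Y)

dY/dX = 15/√X
At X = 86: dY/dX = 15·√86/86, Y = 30·√86

Elasticity = (15·√86/86) · (86 / (30·√86)) = 1/2

Interpretation: for a small percentage change in X, the percentage change in Y is approximately 0.50 times as large.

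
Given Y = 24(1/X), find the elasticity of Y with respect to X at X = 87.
Elasticity = -1

Elasticity = (dY/dX) · (X/Y)

dY/dX = -24/X²
At X = 87: dY/dX = -8/2523, Y = 8/29

Elasticity = (-8/2523) · (87 / (8/29)) = -1

Interpretation: for a small percentage change in X, the percentage change in Y is approximately -1.00 times as large.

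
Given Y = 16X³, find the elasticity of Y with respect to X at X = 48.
Elasticity = 3

Elasticity = (dY/dX) · (X/Y)

dY/dX = 48·X²
At X = 48: dY/dX = 110592, Y = 1769472

Elasticity = 110592 · (48 / 1769472) = 3

Interpretation: for a small percentage change in X, the percentage change in Y is approximately 3.00 times as large.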